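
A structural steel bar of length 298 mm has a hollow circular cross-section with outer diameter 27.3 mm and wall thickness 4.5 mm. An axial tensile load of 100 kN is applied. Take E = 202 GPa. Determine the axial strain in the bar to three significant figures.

0.00154

A = 322.3 mm².
σ = N/A = 310.2 MPa; ε = σ/E = 310.2/202000 = 1.536e-03.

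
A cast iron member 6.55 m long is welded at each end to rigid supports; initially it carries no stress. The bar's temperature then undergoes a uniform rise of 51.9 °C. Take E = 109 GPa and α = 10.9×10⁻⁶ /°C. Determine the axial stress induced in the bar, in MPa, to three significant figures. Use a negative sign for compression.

Free thermal expansion αLΔT = 10.9e-6 · 6550 · 51.9 = 3.705 mm.
The walls impose strain ε = −(3.705)/6550 = -5.6571e-04; σ = Eε = 109000 · -5.6571e-04 = -61.66 MPa.

-61.7 MPa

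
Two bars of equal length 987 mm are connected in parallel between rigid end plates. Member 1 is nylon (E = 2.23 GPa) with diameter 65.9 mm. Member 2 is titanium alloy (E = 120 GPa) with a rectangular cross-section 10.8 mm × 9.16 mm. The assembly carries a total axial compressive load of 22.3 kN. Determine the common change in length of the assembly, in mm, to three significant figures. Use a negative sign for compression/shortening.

-1.13 mm

A_1 = 3411 mm².
A_2 = 98.93 mm².
Equal strain + equilibrium ⇒ each member carries load in proportion to AE: A₁E₁ = 7606000 N, A₂E₂ = 11870000 N, ΣAE = 19480000 N.
δ = PL/ΣAE = -22300·987/19480000 = -1.13 mm.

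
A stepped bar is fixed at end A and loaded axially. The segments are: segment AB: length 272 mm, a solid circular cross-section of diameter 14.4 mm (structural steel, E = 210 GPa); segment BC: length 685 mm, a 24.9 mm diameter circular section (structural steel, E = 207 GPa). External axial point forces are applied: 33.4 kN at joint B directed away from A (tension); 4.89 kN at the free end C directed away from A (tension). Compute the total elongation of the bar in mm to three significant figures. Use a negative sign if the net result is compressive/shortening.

0.338 mm

Internal axial forces (sectioning from the free end, tension +): N_BC = 4.89 kN, N_AB = 38.29 kN.
A_AB = 162.9 mm².
A_BC = 487 mm².
δ_AB = 38290·272/(162.9·210000) = 0.3045 mm
δ_BC = 4890·685/(487·207000) = 0.03323 mm
δ = Σδ_i = 0.3378 mm.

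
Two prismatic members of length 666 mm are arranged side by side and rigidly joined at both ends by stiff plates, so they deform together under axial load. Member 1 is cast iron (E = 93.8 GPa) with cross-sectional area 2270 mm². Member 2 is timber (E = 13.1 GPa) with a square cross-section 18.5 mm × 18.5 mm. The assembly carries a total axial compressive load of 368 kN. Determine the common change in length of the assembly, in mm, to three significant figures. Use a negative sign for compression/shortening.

-1.13 mm

A_2 = 342.2 mm².
Equal strain + equilibrium ⇒ each member carries load in proportion to AE: A₁E₁ = 212900000 N, A₂E₂ = 4483000 N, ΣAE = 217400000 N.
δ = PL/ΣAE = -368000·666/217400000 = -1.127 mm.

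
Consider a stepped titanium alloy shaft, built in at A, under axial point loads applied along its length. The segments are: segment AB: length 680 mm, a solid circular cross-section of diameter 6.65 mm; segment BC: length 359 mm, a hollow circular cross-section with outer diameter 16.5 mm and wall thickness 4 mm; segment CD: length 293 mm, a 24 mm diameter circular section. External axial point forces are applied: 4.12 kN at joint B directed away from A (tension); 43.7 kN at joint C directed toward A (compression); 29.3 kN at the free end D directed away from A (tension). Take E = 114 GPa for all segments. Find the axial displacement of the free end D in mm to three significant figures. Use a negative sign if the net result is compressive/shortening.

-1.89 mm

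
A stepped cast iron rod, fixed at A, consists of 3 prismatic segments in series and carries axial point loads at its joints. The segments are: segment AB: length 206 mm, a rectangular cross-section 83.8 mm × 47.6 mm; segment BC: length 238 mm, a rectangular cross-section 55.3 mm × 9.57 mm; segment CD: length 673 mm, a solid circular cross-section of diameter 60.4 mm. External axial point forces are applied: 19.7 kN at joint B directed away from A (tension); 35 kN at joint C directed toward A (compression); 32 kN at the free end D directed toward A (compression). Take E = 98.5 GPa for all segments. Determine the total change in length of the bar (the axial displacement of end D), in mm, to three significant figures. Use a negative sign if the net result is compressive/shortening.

-0.407 mm

Internal axial forces (sectioning from the free end, tension +): N_CD = -32 kN, N_BC = -67 kN, N_AB = -47.3 kN.
A_AB = 3989 mm².
A_BC = 529.2 mm².
A_CD = 2865 mm².
δ_AB = -47300·206/(3989·98500) = -0.0248 mm
δ_BC = -67000·238/(529.2·98500) = -0.3059 mm
δ_CD = -32000·673/(2865·98500) = -0.07631 mm
δ = Σδ_i = -0.407 mm.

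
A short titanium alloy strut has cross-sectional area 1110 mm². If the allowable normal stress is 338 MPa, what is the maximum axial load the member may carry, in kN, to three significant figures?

375 kN

P_max = σ_allow · A = 338 · 1110 = 375200 N = 375.2 kN.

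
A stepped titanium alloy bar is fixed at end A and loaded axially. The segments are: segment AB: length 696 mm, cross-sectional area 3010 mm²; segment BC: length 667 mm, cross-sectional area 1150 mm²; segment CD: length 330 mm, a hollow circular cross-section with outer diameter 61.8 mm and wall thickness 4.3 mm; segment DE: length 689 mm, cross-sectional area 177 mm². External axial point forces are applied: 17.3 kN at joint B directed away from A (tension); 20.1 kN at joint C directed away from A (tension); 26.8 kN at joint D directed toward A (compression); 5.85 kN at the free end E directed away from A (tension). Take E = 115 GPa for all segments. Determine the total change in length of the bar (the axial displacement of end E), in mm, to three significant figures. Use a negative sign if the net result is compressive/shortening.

0.149 mm

Internal axial forces (sectioning from the free end, tension +): N_DE = 5.85 kN, N_CD = -20.95 kN, N_BC = -0.85 kN, N_AB = 16.45 kN.
A_CD = 776.8 mm².
δ_AB = 16450·696/(3010·115000) = 0.03308 mm
δ_BC = -850·667/(1150·115000) = -0.004287 mm
δ_CD = -20950·330/(776.8·115000) = -0.0774 mm
δ_DE = 5850·689/(177·115000) = 0.198 mm
δ = Σδ_i = 0.1494 mm.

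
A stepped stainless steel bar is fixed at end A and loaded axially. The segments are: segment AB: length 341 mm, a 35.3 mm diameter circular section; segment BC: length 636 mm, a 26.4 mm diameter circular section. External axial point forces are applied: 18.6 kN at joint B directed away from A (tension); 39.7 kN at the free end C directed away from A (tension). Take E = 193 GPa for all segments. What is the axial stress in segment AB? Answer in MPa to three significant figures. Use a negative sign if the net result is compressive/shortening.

Internal axial forces (sectioning from the free end, tension +): N_BC = 39.7 kN, N_AB = 58.3 kN.
A_AB = 978.7 mm².
σ_AB = N_AB/A_AB = 58300/978.7 = 59.57 MPa.

59.6 MPa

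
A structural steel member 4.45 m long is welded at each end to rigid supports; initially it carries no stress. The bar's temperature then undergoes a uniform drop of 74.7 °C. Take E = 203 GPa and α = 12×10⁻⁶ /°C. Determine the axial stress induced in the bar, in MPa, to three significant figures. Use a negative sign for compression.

182 MPa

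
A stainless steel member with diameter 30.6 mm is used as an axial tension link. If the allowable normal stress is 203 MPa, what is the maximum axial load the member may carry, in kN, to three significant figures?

149 kN

A = 735.4 mm².
P_max = σ_allow · A = 203 · 735.4 = 149300 N = 149.3 kN.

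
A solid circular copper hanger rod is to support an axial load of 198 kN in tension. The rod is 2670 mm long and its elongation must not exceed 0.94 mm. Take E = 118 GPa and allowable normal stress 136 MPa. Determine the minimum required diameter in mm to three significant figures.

77.9 mm

Required area A ≥ P/σ_allow = 198000/136 = 1456 mm².
For a solid circular section, d ≥ √(4A/π) = 43.05 mm.
Elongation limit: A ≥ PL/(Eδ_allow) = 198000·2670/(118000·0.94) = 4766 mm² ⇒ d ≥ 77.9 mm.
The elongation limit governs.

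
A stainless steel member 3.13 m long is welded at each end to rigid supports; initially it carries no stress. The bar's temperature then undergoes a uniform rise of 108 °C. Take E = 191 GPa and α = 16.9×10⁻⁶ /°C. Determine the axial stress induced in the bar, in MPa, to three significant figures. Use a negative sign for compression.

-349 MPa

Free thermal expansion αLΔT = 16.9e-6 · 3130 · 108 = 5.713 mm.
The walls impose strain ε = −(5.713)/3130 = -1.8252e-03; σ = Eε = 191000 · -1.8252e-03 = -348.6 MPa.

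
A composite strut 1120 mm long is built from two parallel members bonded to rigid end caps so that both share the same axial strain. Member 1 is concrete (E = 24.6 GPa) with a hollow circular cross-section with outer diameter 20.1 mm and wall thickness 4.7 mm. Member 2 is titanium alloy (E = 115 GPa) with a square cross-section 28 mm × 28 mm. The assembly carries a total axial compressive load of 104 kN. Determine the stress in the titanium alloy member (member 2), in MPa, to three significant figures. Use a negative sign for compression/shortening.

-125 MPa

A_1 = 227.4 mm².
A_2 = 784 mm².
Equal strain + equilibrium ⇒ each member carries load in proportion to AE: A₁E₁ = 5594000 N, A₂E₂ = 90160000 N, ΣAE = 95750000 N.
σ₂ = P·E₂/ΣAE = -104000·115000/95750000 = -124.9 MPa.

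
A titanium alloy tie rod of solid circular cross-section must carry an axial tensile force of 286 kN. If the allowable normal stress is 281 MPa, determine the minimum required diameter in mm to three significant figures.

36.0 mm

Required area A ≥ P/σ_allow = 286000/281 = 1018 mm².
For a solid circular section, d ≥ √(4A/π) = 36 mm.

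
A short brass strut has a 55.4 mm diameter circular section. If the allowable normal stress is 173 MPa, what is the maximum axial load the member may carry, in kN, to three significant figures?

A = 2411 mm².
P_max = σ_allow · A = 173 · 2411 = 417000 N = 417 kN.

417 kN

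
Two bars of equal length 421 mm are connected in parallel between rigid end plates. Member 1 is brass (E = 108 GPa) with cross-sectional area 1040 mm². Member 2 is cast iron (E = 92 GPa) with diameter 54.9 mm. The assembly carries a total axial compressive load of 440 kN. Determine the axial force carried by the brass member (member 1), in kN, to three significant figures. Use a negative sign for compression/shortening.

-150 kN

A_2 = 2367 mm².
Equal strain + equilibrium ⇒ each member carries load in proportion to AE: A₁E₁ = 112300000 N, A₂E₂ = 217800000 N, ΣAE = 330100000 N.
F₁ = P·A₁E₁/ΣAE = -440000·112300000/330100000 = -149700 N.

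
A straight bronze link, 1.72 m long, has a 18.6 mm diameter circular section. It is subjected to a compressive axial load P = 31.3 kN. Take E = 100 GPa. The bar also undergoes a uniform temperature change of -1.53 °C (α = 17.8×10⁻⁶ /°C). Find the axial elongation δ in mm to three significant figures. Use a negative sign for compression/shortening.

-2.03 mm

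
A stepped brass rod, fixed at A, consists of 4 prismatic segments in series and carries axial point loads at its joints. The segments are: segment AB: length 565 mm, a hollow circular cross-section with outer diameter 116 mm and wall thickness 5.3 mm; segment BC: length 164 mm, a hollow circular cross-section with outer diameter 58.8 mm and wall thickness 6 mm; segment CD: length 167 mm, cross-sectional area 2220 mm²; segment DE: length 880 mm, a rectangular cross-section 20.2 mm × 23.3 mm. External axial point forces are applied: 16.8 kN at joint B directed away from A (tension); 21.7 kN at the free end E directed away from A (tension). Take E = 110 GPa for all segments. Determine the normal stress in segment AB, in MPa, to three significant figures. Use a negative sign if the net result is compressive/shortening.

Internal axial forces (sectioning from the free end, tension +): N_DE = 21.7 kN, N_CD = 21.7 kN, N_BC = 21.7 kN, N_AB = 38.5 kN.
A_AB = 1843 mm².
σ_AB = N_AB/A_AB = 38500/1843 = 20.89 MPa.

20.9 MPa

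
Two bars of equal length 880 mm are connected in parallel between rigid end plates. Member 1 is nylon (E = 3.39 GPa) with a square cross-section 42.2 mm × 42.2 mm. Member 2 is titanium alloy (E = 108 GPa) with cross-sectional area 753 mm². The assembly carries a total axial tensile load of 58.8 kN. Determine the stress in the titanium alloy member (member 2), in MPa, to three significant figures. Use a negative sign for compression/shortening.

A_1 = 1781 mm².
Equal strain + equilibrium ⇒ each member carries load in proportion to AE: A₁E₁ = 6037000 N, A₂E₂ = 81320000 N, ΣAE = 87360000 N.
σ₂ = P·E₂/ΣAE = 58800·108000/87360000 = 72.69 MPa.

72.7 MPa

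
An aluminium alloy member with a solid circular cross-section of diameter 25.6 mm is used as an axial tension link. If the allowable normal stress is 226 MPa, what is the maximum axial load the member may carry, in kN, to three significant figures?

A = 514.7 mm².
P_max = σ_allow · A = 226 · 514.7 = 116300 N = 116.3 kN.

116 kN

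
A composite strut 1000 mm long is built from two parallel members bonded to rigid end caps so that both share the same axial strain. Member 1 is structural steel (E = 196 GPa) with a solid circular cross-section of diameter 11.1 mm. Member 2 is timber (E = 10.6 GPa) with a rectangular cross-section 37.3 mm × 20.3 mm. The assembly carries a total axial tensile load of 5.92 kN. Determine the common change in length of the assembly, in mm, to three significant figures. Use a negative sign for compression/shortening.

0.219 mm

A_1 = 96.77 mm².
A_2 = 757.2 mm².
Equal strain + equilibrium ⇒ each member carries load in proportion to AE: A₁E₁ = 18970000 N, A₂E₂ = 8026000 N, ΣAE = 26990000 N.
δ = PL/ΣAE = 5920·1000/26990000 = 0.2193 mm.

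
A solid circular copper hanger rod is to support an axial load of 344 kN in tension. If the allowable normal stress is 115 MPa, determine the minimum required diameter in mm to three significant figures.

61.7 mm

Required area A ≥ P/σ_allow = 344000/115 = 2991 mm².
For a solid circular section, d ≥ √(4A/π) = 61.71 mm.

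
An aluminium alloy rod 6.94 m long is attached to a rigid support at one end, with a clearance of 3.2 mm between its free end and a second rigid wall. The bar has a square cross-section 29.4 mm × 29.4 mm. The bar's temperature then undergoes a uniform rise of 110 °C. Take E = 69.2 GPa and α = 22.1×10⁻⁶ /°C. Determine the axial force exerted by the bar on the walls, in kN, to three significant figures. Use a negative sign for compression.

Free thermal expansion αLΔT = 22.1e-6 · 6940 · 110 = 16.87 mm.
The walls engage after the gap closes; constrained expansion = 16.87 − 3.2 = 13.67 mm.
The walls impose strain ε = −(13.67)/6940 = -1.9699e-03; σ = Eε = 69200 · -1.9699e-03 = -136.3 MPa.
Wall reaction R = σ·A = -136.3·864.4 = -117800 N = -117.8 kN.

-118 kN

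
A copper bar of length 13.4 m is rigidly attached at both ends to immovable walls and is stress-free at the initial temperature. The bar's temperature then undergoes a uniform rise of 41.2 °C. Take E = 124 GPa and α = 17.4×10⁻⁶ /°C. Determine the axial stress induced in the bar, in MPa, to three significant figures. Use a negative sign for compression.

-88.9 MPa

Free thermal expansion αLΔT = 17.4e-6 · 13400 · 41.2 = 9.606 mm.
The walls impose strain ε = −(9.606)/13400 = -7.1688e-04; σ = Eε = 124000 · -7.1688e-04 = -88.89 MPa.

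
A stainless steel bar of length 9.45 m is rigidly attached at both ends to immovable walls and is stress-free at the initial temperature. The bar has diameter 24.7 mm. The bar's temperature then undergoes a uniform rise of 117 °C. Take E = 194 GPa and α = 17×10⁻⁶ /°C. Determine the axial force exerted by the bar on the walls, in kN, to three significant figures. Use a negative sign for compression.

-185 kN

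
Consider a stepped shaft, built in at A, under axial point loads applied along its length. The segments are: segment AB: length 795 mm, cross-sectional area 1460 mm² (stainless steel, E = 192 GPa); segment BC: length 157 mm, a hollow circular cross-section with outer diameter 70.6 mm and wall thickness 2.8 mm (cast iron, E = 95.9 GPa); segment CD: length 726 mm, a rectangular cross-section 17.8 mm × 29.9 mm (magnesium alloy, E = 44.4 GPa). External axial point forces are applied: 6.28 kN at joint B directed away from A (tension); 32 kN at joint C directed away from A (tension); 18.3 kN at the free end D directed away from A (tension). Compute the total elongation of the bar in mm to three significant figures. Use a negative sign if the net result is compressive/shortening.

Internal axial forces (sectioning from the free end, tension +): N_CD = 18.3 kN, N_BC = 50.3 kN, N_AB = 56.58 kN.
A_BC = 596.4 mm².
A_CD = 532.2 mm².
δ_AB = 56580·795/(1460·192000) = 0.1605 mm
δ_BC = 50300·157/(596.4·95900) = 0.1381 mm
δ_CD = 18300·726/(532.2·44400) = 0.5622 mm
δ = Σδ_i = 0.8608 mm.

0.861 mm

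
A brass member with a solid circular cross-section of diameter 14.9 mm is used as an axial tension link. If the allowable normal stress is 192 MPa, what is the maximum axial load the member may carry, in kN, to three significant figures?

33.5 kN

A = 174.4 mm².
P_max = σ_allow · A = 192 · 174.4 = 33480 N = 33.48 kN.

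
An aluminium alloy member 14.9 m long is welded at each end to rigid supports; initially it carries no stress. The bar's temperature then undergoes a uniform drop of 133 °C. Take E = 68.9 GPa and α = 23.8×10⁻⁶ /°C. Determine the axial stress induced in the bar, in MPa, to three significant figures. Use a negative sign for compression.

218 MPa

Free thermal expansion αLΔT = 23.8e-6 · 14900 · -133 = -47.16 mm.
The walls impose strain ε = −(-47.16)/14900 = 3.1654e-03; σ = Eε = 68900 · 3.1654e-03 = 218.1 MPa.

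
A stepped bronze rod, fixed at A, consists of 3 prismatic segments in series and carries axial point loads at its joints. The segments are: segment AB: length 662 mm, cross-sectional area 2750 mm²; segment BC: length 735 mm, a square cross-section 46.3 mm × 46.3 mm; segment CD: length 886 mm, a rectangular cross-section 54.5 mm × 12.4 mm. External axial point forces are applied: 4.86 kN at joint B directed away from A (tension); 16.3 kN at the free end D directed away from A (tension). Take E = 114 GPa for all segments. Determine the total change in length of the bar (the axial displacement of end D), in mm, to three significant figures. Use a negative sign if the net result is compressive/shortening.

Internal axial forces (sectioning from the free end, tension +): N_CD = 16.3 kN, N_BC = 16.3 kN, N_AB = 21.16 kN.
A_BC = 2144 mm².
A_CD = 675.8 mm².
δ_AB = 21160·662/(2750·114000) = 0.04468 mm
δ_BC = 16300·735/(2144·114000) = 0.04902 mm
δ_CD = 16300·886/(675.8·114000) = 0.1875 mm
δ = Σδ_i = 0.2812 mm.

0.281 mm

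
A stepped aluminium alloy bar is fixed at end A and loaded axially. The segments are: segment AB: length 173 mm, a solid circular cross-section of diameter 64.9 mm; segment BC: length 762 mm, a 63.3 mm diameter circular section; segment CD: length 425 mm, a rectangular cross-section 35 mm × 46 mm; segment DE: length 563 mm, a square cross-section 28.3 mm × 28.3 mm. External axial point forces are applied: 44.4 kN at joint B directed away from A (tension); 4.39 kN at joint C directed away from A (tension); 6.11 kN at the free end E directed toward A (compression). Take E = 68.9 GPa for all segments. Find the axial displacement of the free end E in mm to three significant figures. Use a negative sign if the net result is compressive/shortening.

-0.0594 mm

Internal axial forces (sectioning from the free end, tension +): N_DE = -6.11 kN, N_CD = -6.11 kN, N_BC = -1.72 kN, N_AB = 42.68 kN.
A_AB = 3308 mm².
A_BC = 3147 mm².
A_CD = 1610 mm².
A_DE = 800.9 mm².
δ_AB = 42680·173/(3308·68900) = 0.03239 mm
δ_BC = -1720·762/(3147·68900) = -0.006045 mm
δ_CD = -6110·425/(1610·68900) = -0.02341 mm
δ_DE = -6110·563/(800.9·68900) = -0.06234 mm
δ = Σδ_i = -0.0594 mm.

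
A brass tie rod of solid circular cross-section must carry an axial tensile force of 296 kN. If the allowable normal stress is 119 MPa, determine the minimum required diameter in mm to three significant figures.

Required area A ≥ P/σ_allow = 296000/119 = 2487 mm².
For a solid circular section, d ≥ √(4A/π) = 56.28 mm.

56.3 mm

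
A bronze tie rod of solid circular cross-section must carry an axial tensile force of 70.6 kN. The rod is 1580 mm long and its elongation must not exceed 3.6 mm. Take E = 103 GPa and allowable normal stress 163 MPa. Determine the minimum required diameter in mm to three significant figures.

23.5 mm

Required area A ≥ P/σ_allow = 70600/163 = 433.1 mm².
For a solid circular section, d ≥ √(4A/π) = 23.48 mm.
Elongation limit: A ≥ PL/(Eδ_allow) = 70600·1580/(103000·3.6) = 300.8 mm² ⇒ d ≥ 19.57 mm.
The stress limit governs.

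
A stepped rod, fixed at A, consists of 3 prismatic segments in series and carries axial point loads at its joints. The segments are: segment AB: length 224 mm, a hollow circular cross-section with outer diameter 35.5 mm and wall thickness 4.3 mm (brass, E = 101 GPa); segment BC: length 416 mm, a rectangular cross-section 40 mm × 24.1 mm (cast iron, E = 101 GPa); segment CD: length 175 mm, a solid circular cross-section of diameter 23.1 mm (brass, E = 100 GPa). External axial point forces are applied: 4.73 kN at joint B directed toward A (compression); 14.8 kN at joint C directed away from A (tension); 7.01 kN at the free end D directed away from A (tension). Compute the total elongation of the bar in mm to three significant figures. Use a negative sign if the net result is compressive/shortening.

Internal axial forces (sectioning from the free end, tension +): N_CD = 7.01 kN, N_BC = 21.81 kN, N_AB = 17.08 kN.
A_AB = 421.5 mm².
A_BC = 964 mm².
A_CD = 419.1 mm².
δ_AB = 17080·224/(421.5·101000) = 0.08988 mm
δ_BC = 21810·416/(964·101000) = 0.09319 mm
δ_CD = 7010·175/(419.1·100000) = 0.02927 mm
δ = Σδ_i = 0.2123 mm.

0.212 mm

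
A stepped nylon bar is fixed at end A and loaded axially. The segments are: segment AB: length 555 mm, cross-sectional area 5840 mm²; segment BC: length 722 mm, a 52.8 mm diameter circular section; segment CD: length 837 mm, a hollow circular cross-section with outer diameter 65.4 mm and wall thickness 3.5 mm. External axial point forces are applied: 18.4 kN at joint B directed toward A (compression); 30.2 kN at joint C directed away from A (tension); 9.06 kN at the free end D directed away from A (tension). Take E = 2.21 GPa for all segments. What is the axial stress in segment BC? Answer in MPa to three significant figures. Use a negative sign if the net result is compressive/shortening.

17.9 MPa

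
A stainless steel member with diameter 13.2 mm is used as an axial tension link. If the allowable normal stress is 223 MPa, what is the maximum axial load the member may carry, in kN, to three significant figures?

30.5 kN

A = 136.8 mm².
P_max = σ_allow · A = 223 · 136.8 = 30520 N = 30.52 kN.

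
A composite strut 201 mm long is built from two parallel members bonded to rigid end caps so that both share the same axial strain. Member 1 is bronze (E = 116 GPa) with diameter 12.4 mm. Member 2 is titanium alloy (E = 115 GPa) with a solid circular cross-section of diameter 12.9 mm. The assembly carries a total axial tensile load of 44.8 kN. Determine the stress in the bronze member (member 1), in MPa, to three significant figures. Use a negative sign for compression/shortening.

A_1 = 120.8 mm².
A_2 = 130.7 mm².
Equal strain + equilibrium ⇒ each member carries load in proportion to AE: A₁E₁ = 14010000 N, A₂E₂ = 15030000 N, ΣAE = 29040000 N.
σ₁ = P·E₁/ΣAE = 44800·116000/29040000 = 179 MPa.

179 MPa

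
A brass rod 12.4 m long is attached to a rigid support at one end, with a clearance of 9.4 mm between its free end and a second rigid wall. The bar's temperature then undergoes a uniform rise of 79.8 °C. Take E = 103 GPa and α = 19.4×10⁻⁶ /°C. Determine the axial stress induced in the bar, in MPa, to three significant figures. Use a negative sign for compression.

-81.4 MPa

Free thermal expansion αLΔT = 19.4e-6 · 12400 · 79.8 = 19.2 mm.
The walls engage after the gap closes; constrained expansion = 19.2 − 9.4 = 9.797 mm.
The walls impose strain ε = −(9.797)/12400 = -7.9006e-04; σ = Eε = 103000 · -7.9006e-04 = -81.38 MPa.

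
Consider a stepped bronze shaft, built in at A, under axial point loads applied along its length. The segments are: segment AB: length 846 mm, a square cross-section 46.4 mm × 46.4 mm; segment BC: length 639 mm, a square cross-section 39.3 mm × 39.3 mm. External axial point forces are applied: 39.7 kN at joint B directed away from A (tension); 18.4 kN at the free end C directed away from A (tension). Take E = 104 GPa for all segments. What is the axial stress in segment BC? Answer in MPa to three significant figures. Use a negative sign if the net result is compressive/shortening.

Internal axial forces (sectioning from the free end, tension +): N_BC = 18.4 kN, N_AB = 58.1 kN.
A_BC = 1544 mm².
σ_BC = N_BC/A_BC = 18400/1544 = 11.91 MPa.

11.9 MPa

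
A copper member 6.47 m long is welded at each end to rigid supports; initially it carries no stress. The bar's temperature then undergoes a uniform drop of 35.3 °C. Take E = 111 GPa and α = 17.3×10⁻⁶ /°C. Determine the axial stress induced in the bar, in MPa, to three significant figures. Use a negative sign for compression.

67.8 MPa

Free thermal expansion αLΔT = 17.3e-6 · 6470 · -35.3 = -3.951 mm.
The walls impose strain ε = −(-3.951)/6470 = 6.1069e-04; σ = Eε = 111000 · 6.1069e-04 = 67.79 MPa.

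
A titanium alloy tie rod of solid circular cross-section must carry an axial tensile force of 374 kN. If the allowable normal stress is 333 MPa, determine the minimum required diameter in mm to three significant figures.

37.8 mm

Required area A ≥ P/σ_allow = 374000/333 = 1123 mm².
For a solid circular section, d ≥ √(4A/π) = 37.82 mm.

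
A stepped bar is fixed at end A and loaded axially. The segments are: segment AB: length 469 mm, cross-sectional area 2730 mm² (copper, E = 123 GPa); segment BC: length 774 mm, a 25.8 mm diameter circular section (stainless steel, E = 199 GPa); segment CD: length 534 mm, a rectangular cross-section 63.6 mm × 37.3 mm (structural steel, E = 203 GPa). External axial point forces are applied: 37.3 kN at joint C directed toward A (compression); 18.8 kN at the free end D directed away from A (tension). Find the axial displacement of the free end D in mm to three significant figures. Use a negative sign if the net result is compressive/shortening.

-0.143 mm

Internal axial forces (sectioning from the free end, tension +): N_CD = 18.8 kN, N_BC = -18.5 kN, N_AB = -18.5 kN.
A_BC = 522.8 mm².
A_CD = 2372 mm².
δ_AB = -18500·469/(2730·123000) = -0.02584 mm
δ_BC = -18500·774/(522.8·199000) = -0.1376 mm
δ_CD = 18800·534/(2372·203000) = 0.02085 mm
δ = Σδ_i = -0.1426 mm.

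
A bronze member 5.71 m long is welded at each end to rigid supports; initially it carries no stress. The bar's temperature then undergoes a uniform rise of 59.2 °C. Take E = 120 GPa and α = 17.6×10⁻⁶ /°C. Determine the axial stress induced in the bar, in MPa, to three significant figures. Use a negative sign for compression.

Free thermal expansion αLΔT = 17.6e-6 · 5710 · 59.2 = 5.949 mm.
The walls impose strain ε = −(5.949)/5710 = -1.0419e-03; σ = Eε = 120000 · -1.0419e-03 = -125 MPa.

-125 MPa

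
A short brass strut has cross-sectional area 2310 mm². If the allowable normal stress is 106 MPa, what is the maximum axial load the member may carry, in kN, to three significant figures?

245 kN

P_max = σ_allow · A = 106 · 2310 = 244900 N = 244.9 kN.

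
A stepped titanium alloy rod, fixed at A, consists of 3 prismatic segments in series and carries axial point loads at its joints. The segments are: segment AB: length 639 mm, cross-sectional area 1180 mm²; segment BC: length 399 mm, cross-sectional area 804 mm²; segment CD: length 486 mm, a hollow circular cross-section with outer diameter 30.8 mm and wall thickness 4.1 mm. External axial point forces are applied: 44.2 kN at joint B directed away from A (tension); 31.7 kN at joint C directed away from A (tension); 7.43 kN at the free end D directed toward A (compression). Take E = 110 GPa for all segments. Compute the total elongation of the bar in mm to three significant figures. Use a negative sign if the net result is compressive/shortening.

0.351 mm

Internal axial forces (sectioning from the free end, tension +): N_CD = -7.43 kN, N_BC = 24.27 kN, N_AB = 68.47 kN.
A_CD = 343.9 mm².
δ_AB = 68470·639/(1180·110000) = 0.3371 mm
δ_BC = 24270·399/(804·110000) = 0.1095 mm
δ_CD = -7430·486/(343.9·110000) = -0.09545 mm
δ = Σδ_i = 0.3511 mm.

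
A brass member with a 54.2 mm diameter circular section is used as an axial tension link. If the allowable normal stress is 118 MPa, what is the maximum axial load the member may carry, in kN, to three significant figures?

A = 2307 mm².
P_max = σ_allow · A = 118 · 2307 = 272300 N = 272.3 kN.

272 kN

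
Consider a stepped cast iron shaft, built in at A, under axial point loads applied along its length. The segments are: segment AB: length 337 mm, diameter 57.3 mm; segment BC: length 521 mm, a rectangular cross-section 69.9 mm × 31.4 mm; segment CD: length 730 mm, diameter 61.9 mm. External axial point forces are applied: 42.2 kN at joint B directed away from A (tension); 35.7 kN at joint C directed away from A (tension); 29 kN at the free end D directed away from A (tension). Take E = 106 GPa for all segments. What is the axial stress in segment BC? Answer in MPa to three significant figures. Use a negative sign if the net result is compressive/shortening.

Internal axial forces (sectioning from the free end, tension +): N_CD = 29 kN, N_BC = 64.7 kN, N_AB = 106.9 kN.
A_BC = 2195 mm².
σ_BC = N_BC/A_BC = 64700/2195 = 29.48 MPa.

29.5 MPa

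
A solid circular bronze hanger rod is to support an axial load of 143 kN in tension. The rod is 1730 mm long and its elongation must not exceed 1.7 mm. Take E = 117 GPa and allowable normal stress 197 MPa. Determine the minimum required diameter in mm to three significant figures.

Required area A ≥ P/σ_allow = 143000/197 = 725.9 mm².
For a solid circular section, d ≥ √(4A/π) = 30.4 mm.
Elongation limit: A ≥ PL/(Eδ_allow) = 143000·1730/(117000·1.7) = 1244 mm² ⇒ d ≥ 39.8 mm.
The elongation limit governs.

39.8 mm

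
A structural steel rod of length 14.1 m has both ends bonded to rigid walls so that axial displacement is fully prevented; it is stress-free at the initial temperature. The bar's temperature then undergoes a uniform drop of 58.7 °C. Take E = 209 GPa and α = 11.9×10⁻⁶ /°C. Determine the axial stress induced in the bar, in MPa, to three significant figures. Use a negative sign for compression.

146 MPa

Free thermal expansion αLΔT = 11.9e-6 · 14100 · -58.7 = -9.849 mm.
The walls impose strain ε = −(-9.849)/14100 = 6.9853e-04; σ = Eε = 209000 · 6.9853e-04 = 146 MPa.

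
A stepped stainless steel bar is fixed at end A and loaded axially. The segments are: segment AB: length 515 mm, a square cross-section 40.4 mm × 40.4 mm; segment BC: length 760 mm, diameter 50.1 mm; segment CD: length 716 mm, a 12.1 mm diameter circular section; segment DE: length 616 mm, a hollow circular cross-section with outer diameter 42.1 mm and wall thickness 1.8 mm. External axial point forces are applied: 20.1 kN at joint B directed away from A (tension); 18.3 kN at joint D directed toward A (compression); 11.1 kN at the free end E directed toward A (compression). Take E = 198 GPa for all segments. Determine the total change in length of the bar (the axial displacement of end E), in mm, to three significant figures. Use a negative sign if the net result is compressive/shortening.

-1.15 mm

Internal axial forces (sectioning from the free end, tension +): N_DE = -11.1 kN, N_CD = -29.4 kN, N_BC = -29.4 kN, N_AB = -9.3 kN.
A_AB = 1632 mm².
A_BC = 1971 mm².
A_CD = 115 mm².
A_DE = 227.9 mm².
δ_AB = -9300·515/(1632·198000) = -0.01482 mm
δ_BC = -29400·760/(1971·198000) = -0.05724 mm
δ_CD = -29400·716/(115·198000) = -0.9246 mm
δ_DE = -11100·616/(227.9·198000) = -0.1515 mm
δ = Σδ_i = -1.148 mm.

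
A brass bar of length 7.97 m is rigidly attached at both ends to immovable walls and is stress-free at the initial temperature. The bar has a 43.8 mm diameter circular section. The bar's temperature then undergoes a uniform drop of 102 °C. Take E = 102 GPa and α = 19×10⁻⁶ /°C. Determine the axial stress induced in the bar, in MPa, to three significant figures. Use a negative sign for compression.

198 MPa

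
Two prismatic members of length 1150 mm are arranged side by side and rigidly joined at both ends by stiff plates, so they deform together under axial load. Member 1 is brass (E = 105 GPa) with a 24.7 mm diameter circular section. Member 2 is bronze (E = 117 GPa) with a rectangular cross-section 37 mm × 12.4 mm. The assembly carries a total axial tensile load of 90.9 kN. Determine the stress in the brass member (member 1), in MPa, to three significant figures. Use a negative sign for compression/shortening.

91.8 MPa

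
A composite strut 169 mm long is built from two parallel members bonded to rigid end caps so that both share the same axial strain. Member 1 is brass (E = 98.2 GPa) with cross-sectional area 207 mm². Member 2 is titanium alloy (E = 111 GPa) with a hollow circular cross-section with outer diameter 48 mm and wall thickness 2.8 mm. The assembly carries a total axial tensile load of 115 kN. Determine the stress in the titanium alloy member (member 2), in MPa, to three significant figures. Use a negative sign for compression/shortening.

A_2 = 397.6 mm².
Equal strain + equilibrium ⇒ each member carries load in proportion to AE: A₁E₁ = 20330000 N, A₂E₂ = 44130000 N, ΣAE = 64460000 N.
σ₂ = P·E₂/ΣAE = 115000·111000/64460000 = 198 MPa.

198 MPa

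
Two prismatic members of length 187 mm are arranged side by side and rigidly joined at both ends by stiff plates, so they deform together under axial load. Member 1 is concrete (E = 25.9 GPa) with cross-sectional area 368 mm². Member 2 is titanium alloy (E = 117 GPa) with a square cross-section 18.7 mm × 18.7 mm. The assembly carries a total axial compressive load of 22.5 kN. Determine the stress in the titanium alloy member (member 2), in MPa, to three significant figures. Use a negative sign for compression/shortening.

-52.2 MPa

A_2 = 349.7 mm².
Equal strain + equilibrium ⇒ each member carries load in proportion to AE: A₁E₁ = 9531000 N, A₂E₂ = 40910000 N, ΣAE = 50440000 N.
σ₂ = P·E₂/ΣAE = -22500·117000/50440000 = -52.19 MPa.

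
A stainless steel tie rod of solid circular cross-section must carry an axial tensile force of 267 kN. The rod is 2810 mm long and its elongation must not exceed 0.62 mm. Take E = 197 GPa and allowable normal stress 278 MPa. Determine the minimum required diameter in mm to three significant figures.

88.4 mm

Required area A ≥ P/σ_allow = 267000/278 = 960.4 mm².
For a solid circular section, d ≥ √(4A/π) = 34.97 mm.
Elongation limit: A ≥ PL/(Eδ_allow) = 267000·2810/(197000·0.62) = 6143 mm² ⇒ d ≥ 88.44 mm.
The elongation limit governs.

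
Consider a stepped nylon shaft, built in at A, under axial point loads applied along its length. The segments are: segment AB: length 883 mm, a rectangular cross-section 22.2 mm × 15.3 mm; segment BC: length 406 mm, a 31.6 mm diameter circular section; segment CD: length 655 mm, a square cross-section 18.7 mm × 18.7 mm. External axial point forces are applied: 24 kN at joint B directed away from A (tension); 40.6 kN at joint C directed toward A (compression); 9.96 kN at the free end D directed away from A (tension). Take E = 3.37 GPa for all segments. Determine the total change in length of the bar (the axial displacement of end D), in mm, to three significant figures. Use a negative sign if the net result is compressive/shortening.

Internal axial forces (sectioning from the free end, tension +): N_CD = 9.96 kN, N_BC = -30.64 kN, N_AB = -6.64 kN.
A_AB = 339.7 mm².
A_BC = 784.3 mm².
A_CD = 349.7 mm².
δ_AB = -6640·883/(339.7·3370) = -5.122 mm
δ_BC = -30640·406/(784.3·3370) = -4.707 mm
δ_CD = 9960·655/(349.7·3370) = 5.536 mm
δ = Σδ_i = -4.293 mm.

-4.29 mm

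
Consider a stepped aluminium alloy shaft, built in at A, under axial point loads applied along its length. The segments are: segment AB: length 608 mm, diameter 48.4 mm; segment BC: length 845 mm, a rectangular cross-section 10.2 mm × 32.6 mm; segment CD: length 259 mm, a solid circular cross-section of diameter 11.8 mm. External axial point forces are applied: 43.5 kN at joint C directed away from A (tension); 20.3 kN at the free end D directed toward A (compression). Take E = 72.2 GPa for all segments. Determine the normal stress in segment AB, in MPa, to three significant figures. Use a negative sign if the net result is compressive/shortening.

12.6 MPa

Internal axial forces (sectioning from the free end, tension +): N_CD = -20.3 kN, N_BC = 23.2 kN, N_AB = 23.2 kN.
A_AB = 1840 mm².
σ_AB = N_AB/A_AB = 23200/1840 = 12.61 MPa.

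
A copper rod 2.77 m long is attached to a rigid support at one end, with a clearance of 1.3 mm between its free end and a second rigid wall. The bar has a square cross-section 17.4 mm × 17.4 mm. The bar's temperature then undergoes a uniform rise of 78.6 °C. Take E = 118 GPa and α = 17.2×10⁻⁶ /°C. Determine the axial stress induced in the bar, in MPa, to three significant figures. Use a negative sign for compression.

Free thermal expansion αLΔT = 17.2e-6 · 2770 · 78.6 = 3.745 mm.
The walls engage after the gap closes; constrained expansion = 3.745 − 1.3 = 2.445 mm.
The walls impose strain ε = −(2.445)/2770 = -8.8261e-04; σ = Eε = 118000 · -8.8261e-04 = -104.1 MPa.

-104 MPa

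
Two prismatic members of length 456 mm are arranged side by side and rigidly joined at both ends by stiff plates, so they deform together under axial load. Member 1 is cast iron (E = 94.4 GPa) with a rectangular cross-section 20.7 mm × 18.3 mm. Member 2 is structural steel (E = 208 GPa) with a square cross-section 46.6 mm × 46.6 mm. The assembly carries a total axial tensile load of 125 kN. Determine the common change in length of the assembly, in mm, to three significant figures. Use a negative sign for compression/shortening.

0.117 mm

A_1 = 378.8 mm².
A_2 = 2172 mm².
Equal strain + equilibrium ⇒ each member carries load in proportion to AE: A₁E₁ = 35760000 N, A₂E₂ = 451700000 N, ΣAE = 487400000 N.
δ = PL/ΣAE = 125000·456/487400000 = 0.1169 mm.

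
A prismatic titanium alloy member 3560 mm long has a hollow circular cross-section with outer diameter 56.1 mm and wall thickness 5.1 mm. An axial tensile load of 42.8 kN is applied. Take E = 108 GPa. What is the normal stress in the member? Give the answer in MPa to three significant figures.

52.4 MPa

A = 817.1 mm².
σ = N/A = 42800/817.1 = 52.38 MPa.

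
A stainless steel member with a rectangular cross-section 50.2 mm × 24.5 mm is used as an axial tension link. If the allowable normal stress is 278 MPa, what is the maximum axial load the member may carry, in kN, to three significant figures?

342 kN

A = 1230 mm².
P_max = σ_allow · A = 278 · 1230 = 341900 N = 341.9 kN.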